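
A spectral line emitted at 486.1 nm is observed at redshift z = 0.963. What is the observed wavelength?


lam_obs = lam_emit * (1 + z) = 486.1 * (1 + 0.963) = 954.2143

954.2143 nm


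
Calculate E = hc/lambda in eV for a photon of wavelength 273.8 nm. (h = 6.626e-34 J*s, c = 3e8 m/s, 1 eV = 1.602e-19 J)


E = hc/lambda = 6.626e-34 * 3e8 / 2.738e-07 = 7.260e-19 J = 4.5319 eV

4.5319 eV


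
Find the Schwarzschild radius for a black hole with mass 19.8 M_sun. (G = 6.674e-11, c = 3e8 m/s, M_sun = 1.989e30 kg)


M = 19.8 * 1.989e30 kg = 3.93822e+31 kg. rs = 2GM/c^2 = 2 * 6.674e-11 * 3.93822e+31 / (3e8)^2 = 58408.1784

58408.1784 m


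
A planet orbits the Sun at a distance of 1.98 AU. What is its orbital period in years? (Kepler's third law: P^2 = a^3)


P = a^(3/2) = 1.98^1.5 = 2.7861

2.7861 years


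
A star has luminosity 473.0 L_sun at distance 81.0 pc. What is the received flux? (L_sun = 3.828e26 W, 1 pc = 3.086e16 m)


F = L / (4*pi*d^2) = 1.811e+29 / (4*pi*(2.500e+18)^2) = 2.306e-09

2.306e-09 W/m^2


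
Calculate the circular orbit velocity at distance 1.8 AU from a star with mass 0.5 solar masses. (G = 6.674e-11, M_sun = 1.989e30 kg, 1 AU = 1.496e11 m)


v = sqrt(GM/r) = sqrt(6.674e-11 * 9.945e+29 / 2.693e+11) = 15699.7756

15699.7756 m/s


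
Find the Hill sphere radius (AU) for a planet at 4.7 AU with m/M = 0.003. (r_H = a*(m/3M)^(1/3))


r_H = a * (m/3M)^(1/3) = 4.7 * (0.003/3)^(1/3) = 0.47

0.47 AU


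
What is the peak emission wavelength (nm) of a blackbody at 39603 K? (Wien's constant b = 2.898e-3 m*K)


lam_max = b / T = 2.898e-3 / 39603 = 7.318e-08 m = 73.1763 nm

73.1763 nm


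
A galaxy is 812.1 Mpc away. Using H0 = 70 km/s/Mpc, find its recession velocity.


v = H0 * d = 70 * 812.1 = 56847.0

56847.0 km/s


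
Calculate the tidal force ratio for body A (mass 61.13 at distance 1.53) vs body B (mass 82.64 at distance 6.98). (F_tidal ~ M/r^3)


Ratio = (M1/r1^3) / (M2/r2^3) = (61.13/1.53^3) / (82.64/6.98^3) = 70.2354

70.2354


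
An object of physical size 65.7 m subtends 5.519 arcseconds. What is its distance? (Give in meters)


D = size / theta_rad, theta_rad = 5.519 * pi/(180*3600) = 2.676e-05, D = 2.455e+06

2.455e+06 m


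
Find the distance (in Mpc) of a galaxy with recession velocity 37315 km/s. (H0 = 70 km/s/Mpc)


d = v / H0 = 37315 / 70 = 533.0714

533.0714 Mpc


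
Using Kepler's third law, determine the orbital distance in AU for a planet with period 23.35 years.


a = P^(2/3) = 23.35^(2/3) = 8.1694

8.1694 AU


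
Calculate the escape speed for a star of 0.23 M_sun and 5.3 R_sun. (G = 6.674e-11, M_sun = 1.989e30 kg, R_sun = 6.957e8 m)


M = 0.23 * 1.989e30 kg = 4.5747e+29 kg; R = 5.3 * 6.957e8 m = 3.68721e+09 m. v_esc = sqrt(2GM/R) = sqrt(2 * 6.674e-11 * 4.5747e+29 / 3.68721e+09) = 128688.7173

128688.7173 m/s


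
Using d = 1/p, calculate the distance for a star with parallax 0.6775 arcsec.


d = 1/p = 1/0.6775 = 1.476

1.476 pc


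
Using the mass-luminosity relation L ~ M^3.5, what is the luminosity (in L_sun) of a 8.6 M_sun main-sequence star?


L/L_sun = (M/M_sun)^3.5 = 8.6^3.5 = 1865.2823

1865.2823 L_sun


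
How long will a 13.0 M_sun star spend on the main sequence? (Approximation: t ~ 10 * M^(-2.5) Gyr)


t = 10 * M^(-2.5) = 10 * 13.0^(-2.5) = 0.0164

0.0164 Gyr


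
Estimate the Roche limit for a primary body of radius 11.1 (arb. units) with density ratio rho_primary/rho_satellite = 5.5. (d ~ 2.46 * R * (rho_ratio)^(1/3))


d_Roche = 2.46 * 11.1 * 5.5^(1/3) = 48.1998

48.1998


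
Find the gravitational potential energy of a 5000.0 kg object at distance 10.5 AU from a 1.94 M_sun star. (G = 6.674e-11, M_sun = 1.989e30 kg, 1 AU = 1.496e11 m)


M = 1.94 * 1.989e30 kg = 3.85866e+30 kg; r = 10.5 AU * 1.496e11 m/AU = 1.5708e+12 m. U = -GM*m/r = -(6.674e-11 * 3.85866e+30 * 5000.0) / 1.5708e+12 = -8.197e+11

-8.197e+11 J


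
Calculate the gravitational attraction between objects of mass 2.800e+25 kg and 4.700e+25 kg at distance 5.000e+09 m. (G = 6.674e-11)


F = G*m1*m2/r^2 = 6.674e-11 * 2.800e+25 * 4.700e+25 / (5.000e+09)^2 = 6.674e-11 * 1.316e+51 / 2.500e+19 = 3.513e+21

3.513e+21 N


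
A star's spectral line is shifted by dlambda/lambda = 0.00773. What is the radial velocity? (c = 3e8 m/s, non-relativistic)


v = (dlambda/lambda) * c = 0.00773 * 3e8 = 2.319e+06

2.319e+06 m/s


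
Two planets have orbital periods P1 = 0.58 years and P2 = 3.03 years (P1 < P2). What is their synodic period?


1/P_syn = |1/P1 - 1/P2| = |1/0.58 - 1/3.03| => P_syn = 0.7173

0.7173 years


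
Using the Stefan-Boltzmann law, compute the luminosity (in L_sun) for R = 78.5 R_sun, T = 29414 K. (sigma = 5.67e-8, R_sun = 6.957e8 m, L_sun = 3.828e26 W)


R = 78.5 * 6.957e8 m = 5.461245e+10 m. L = 4*pi*R^2*sigma*T^4 = 4*pi*(5.461245e+10)^2 * 5.67e-8 * 29414^4 = 1.590715802e+33 W. L/L_sun = 1.590715802e+33 / 3.828e26 = 4.155e+06

4.155e+06 L_sun


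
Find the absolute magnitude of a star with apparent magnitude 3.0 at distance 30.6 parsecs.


M = m - 5*log10(d) + 5 = 3.0 - 5*log10(30.6) + 5 = 0.5714

0.5714


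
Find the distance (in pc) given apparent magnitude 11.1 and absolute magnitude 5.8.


d = 10^((m - M + 5)/5) = 10^((11.1 - 5.8 + 5)/5) = 114.8154

114.8154 pc


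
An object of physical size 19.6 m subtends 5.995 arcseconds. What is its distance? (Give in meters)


D = size / theta_rad, theta_rad = 5.995 * pi/(180*3600) = 2.906e-05, D = 674360.334

674360.334 m


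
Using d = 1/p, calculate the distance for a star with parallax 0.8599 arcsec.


d = 1/p = 1/0.8599 = 1.1629

1.1629 pc


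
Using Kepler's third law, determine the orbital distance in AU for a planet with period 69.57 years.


a = P^(2/3) = 69.57^(2/3) = 16.9154

16.9154 AU


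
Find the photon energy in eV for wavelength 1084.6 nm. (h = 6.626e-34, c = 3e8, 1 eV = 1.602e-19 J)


E = hc/lambda = 6.626e-34 * 3e8 / 1.085e-06 = 1.833e-19 J = 1.144 eV

1.144 eV


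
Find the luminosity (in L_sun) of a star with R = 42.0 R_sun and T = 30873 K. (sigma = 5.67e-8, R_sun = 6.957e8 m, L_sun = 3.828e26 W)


R = 42.0 * 6.957e8 m = 2.92194e+10 m. L = 4*pi*R^2*sigma*T^4 = 4*pi*(2.92194e+10)^2 * 5.67e-8 * 30873^4 = 5.526508497e+32 W. L/L_sun = 5.526508497e+32 / 3.828e26 = 1.444e+06

1.444e+06 L_sun


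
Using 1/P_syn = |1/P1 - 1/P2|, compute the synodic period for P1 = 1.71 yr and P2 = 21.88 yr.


1/P_syn = |1/P1 - 1/P2| = |1/1.71 - 1/21.88| => P_syn = 1.855

1.855 years


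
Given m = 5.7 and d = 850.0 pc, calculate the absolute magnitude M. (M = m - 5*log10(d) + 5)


M = m - 5*log10(d) + 5 = 5.7 - 5*log10(850.0) + 5 = -3.9471

-3.9471


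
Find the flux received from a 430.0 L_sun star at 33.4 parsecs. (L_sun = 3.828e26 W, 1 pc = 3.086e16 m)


F = L / (4*pi*d^2) = 1.646e+29 / (4*pi*(1.031e+18)^2) = 1.233e-08

1.233e-08 W/m^2


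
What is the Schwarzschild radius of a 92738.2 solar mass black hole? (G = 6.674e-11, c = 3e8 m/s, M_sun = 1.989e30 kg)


M = 92738.2 * 1.989e30 kg = 1.844562798e+35 kg. rs = 2GM/c^2 = 2 * 6.674e-11 * 1.844562798e+35 / (3e8)^2 = 2.736e+08

2.736e+08 m


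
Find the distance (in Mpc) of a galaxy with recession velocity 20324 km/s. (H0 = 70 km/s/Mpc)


d = v / H0 = 20324 / 70 = 290.3429

290.3429 Mpc


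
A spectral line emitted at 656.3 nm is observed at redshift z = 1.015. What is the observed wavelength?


lam_obs = lam_emit * (1 + z) = 656.3 * (1 + 1.015) = 1322.4445

1322.4445 nm


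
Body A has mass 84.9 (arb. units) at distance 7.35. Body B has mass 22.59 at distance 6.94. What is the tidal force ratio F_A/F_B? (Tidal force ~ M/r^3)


Ratio = (M1/r1^3) / (M2/r2^3) = (84.9/7.35^3) / (22.59/6.94^3) = 3.1638

3.1638


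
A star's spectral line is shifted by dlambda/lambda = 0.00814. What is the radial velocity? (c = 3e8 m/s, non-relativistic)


v = (dlambda/lambda) * c = 0.00814 * 3e8 = 2.442e+06

2.442e+06 m/s


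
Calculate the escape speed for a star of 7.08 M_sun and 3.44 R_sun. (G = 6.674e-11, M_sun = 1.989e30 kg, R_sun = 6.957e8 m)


M = 7.08 * 1.989e30 kg = 1.408212e+31 kg; R = 3.44 * 6.957e8 m = 2.393208e+09 m. v_esc = sqrt(2GM/R) = sqrt(2 * 6.674e-11 * 1.408212e+31 / 2.393208e+09) = 886241.1196

886241.1196 m/s


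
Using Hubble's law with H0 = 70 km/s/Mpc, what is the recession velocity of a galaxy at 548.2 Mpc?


v = H0 * d = 70 * 548.2 = 38374.0

38374.0 km/s


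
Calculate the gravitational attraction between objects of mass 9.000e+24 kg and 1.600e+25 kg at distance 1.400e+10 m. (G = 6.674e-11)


F = G*m1*m2/r^2 = 6.674e-11 * 9.000e+24 * 1.600e+25 / (1.400e+10)^2 = 6.674e-11 * 1.440e+50 / 1.960e+20 = 4.903e+19

4.903e+19 N


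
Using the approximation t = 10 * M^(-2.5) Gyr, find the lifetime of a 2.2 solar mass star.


t = 10 * M^(-2.5) = 10 * 2.2^(-2.5) = 1.393

1.393 Gyr


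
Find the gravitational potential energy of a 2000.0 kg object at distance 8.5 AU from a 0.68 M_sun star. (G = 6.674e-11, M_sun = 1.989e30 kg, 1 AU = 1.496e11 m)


M = 0.68 * 1.989e30 kg = 1.35252e+30 kg; r = 8.5 AU * 1.496e11 m/AU = 1.2716e+12 m. U = -GM*m/r = -(6.674e-11 * 1.35252e+30 * 2000.0) / 1.2716e+12 = -1.420e+11

-1.420e+11 J


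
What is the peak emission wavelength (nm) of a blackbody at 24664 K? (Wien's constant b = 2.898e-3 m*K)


lam_max = b / T = 2.898e-3 / 24664 = 1.175e-07 m = 117.4992 nm

117.4992 nm


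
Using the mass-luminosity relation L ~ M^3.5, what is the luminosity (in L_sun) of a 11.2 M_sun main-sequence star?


L/L_sun = (M/M_sun)^3.5 = 11.2^3.5 = 4701.7884

4701.7884 L_sun


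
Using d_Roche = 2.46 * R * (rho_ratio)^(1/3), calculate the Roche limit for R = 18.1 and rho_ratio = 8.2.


d_Roche = 2.46 * 18.1 * 8.2^(1/3) = 89.788

89.788


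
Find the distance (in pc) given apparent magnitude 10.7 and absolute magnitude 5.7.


d = 10^((m - M + 5)/5) = 10^((10.7 - 5.7 + 5)/5) = 100.0

100.0 pc


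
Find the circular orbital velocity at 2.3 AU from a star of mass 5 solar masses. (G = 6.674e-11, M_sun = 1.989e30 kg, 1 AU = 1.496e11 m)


v = sqrt(GM/r) = sqrt(6.674e-11 * 9.945e+30 / 3.441e+11) = 43920.3488

43920.3488 m/s


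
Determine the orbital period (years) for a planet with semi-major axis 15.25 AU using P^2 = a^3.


P = a^(3/2) = 15.25^1.5 = 59.5532

59.5532 years


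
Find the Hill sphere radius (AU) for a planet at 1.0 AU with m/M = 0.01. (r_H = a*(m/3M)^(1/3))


r_H = a * (m/3M)^(1/3) = 1.0 * (0.01/3)^(1/3) = 0.1494

0.1494 AU


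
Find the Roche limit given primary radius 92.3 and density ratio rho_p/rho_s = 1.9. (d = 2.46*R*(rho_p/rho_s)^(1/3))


d_Roche = 2.46 * 92.3 * 1.9^(1/3) = 281.2255

281.2255


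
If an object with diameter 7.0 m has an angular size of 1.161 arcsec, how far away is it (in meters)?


D = size / theta_rad, theta_rad = 1.161 * pi/(180*3600) = 5.629e-06, D = 1.244e+06

1.244e+06 m


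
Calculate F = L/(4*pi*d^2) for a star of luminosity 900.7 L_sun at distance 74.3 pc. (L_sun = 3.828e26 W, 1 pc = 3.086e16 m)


F = L / (4*pi*d^2) = 3.448e+29 / (4*pi*(2.293e+18)^2) = 5.219e-09

5.219e-09 W/m^2


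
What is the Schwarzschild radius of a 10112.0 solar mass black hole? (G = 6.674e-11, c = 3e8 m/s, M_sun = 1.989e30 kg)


M = 10112.0 * 1.989e30 kg = 2.0112768e+34 kg. rs = 2GM/c^2 = 2 * 6.674e-11 * 2.0112768e+34 / (3e8)^2 = 2.983e+07

2.983e+07 m


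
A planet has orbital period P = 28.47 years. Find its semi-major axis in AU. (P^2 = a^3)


a = P^(2/3) = 28.47^(2/3) = 9.3238

9.3238 AU


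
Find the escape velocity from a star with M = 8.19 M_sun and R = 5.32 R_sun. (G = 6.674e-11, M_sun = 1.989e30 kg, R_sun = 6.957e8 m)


M = 8.19 * 1.989e30 kg = 1.628991e+31 kg; R = 5.32 * 6.957e8 m = 3.701124e+09 m. v_esc = sqrt(2GM/R) = sqrt(2 * 6.674e-11 * 1.628991e+31 / 3.701124e+09) = 766479.6408

766479.6408 m/s


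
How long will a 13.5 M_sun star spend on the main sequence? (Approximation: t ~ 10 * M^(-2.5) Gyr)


t = 10 * M^(-2.5) = 10 * 13.5^(-2.5) = 0.0149

0.0149 Gyr


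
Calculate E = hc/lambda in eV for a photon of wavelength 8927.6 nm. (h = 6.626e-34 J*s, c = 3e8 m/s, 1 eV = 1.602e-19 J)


E = hc/lambda = 6.626e-34 * 3e8 / 8.928e-06 = 2.227e-20 J = 0.139 eV

0.139 eV


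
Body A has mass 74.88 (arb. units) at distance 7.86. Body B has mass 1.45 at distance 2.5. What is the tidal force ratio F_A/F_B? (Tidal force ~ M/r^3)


Ratio = (M1/r1^3) / (M2/r2^3) = (74.88/7.86^3) / (1.45/2.5^3) = 1.6617

1.6617


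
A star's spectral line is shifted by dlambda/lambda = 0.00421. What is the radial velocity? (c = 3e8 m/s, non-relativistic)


v = (dlambda/lambda) * c = 0.00421 * 3e8 = 1.263e+06

1.263e+06 m/s


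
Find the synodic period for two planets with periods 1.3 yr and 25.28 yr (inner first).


1/P_syn = |1/P1 - 1/P2| = |1/1.3 - 1/25.28| => P_syn = 1.3705

1.3705 years


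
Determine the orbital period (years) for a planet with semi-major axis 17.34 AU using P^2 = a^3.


P = a^(3/2) = 17.34^1.5 = 72.2061

72.2061 years


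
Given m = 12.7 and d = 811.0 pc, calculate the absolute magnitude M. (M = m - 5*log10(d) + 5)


M = m - 5*log10(d) + 5 = 12.7 - 5*log10(811.0) + 5 = 3.1549

3.1549


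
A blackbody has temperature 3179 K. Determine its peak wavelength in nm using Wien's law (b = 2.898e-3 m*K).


lam_max = b / T = 2.898e-3 / 3179 = 9.116e-07 m = 911.6074 nm

911.6074 nm


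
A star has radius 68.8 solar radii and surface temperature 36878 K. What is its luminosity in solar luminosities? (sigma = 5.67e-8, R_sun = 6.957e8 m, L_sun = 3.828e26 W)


R = 68.8 * 6.957e8 m = 4.786416e+10 m. L = 4*pi*R^2*sigma*T^4 = 4*pi*(4.786416e+10)^2 * 5.67e-8 * 36878^4 = 3.019139958e+33 W. L/L_sun = 3.019139958e+33 / 3.828e26 = 7.887e+06

7.887e+06 L_sun


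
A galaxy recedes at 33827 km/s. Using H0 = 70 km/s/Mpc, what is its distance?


d = v / H0 = 33827 / 70 = 483.2429

483.2429 Mpc


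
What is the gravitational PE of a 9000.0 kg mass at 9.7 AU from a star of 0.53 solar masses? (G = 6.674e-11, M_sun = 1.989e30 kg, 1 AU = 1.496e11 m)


M = 0.53 * 1.989e30 kg = 1.05417e+30 kg; r = 9.7 AU * 1.496e11 m/AU = 1.45112e+12 m. U = -GM*m/r = -(6.674e-11 * 1.05417e+30 * 9000.0) / 1.45112e+12 = -4.364e+11

-4.364e+11 J


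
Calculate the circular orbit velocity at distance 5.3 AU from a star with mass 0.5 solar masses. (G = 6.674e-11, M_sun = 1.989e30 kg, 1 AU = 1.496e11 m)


v = sqrt(GM/r) = sqrt(6.674e-11 * 9.945e+29 / 7.929e+11) = 9149.3821

9149.3821 m/s


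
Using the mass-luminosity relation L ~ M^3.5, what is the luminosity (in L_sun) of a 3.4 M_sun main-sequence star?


L/L_sun = (M/M_sun)^3.5 = 3.4^3.5 = 72.473

72.473 L_sun


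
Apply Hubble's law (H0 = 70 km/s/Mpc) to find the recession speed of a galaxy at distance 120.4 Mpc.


v = H0 * d = 70 * 120.4 = 8428.0

8428.0 km/s


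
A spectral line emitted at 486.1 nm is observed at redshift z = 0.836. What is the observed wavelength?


lam_obs = lam_emit * (1 + z) = 486.1 * (1 + 0.836) = 892.4796

892.4796 nm


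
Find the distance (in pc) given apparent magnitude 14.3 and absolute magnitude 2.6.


d = 10^((m - M + 5)/5) = 10^((14.3 - 2.6 + 5)/5) = 2187.7616

2187.7616 pc


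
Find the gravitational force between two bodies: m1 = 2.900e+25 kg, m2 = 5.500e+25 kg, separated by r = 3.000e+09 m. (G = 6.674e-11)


F = G*m1*m2/r^2 = 6.674e-11 * 2.900e+25 * 5.500e+25 / (3.000e+09)^2 = 6.674e-11 * 1.595e+51 / 9.000e+18 = 1.183e+22

1.183e+22 N


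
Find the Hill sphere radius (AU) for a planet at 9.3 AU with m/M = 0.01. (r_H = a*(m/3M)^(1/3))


r_H = a * (m/3M)^(1/3) = 9.3 * (0.01/3)^(1/3) = 1.3892

1.3892 AU


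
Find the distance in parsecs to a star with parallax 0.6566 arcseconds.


d = 1/p = 1/0.6566 = 1.523

1.523 pc


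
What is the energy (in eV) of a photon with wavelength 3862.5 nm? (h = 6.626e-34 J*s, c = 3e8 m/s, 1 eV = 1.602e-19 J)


E = hc/lambda = 6.626e-34 * 3e8 / 3.862e-06 = 5.146e-20 J = 0.3212 eV

0.3212 eV


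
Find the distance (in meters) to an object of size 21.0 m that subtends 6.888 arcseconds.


D = size / theta_rad, theta_rad = 6.888 * pi/(180*3600) = 3.339e-05, D = 628856.1166

628856.1166 m


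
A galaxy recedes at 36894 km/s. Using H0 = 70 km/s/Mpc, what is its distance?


d = v / H0 = 36894 / 70 = 527.0571

527.0571 Mpc


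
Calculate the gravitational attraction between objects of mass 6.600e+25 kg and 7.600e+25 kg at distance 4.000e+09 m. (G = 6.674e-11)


F = G*m1*m2/r^2 = 6.674e-11 * 6.600e+25 * 7.600e+25 / (4.000e+09)^2 = 6.674e-11 * 5.016e+51 / 1.600e+19 = 2.092e+22

2.092e+22 N


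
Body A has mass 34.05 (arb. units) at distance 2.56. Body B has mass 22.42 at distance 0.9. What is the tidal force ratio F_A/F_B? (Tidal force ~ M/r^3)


Ratio = (M1/r1^3) / (M2/r2^3) = (34.05/2.56^3) / (22.42/0.9^3) = 0.066

0.066


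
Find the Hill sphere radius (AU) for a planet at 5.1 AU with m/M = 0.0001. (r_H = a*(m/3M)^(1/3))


r_H = a * (m/3M)^(1/3) = 5.1 * (0.0001/3)^(1/3) = 0.1641

0.1641 AU


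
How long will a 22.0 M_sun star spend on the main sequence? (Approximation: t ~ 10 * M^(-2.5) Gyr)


t = 10 * M^(-2.5) = 10 * 22.0^(-2.5) = 0.0044

0.0044 Gyr


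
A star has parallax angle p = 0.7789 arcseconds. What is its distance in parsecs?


d = 1/p = 1/0.7789 = 1.2839

1.2839 pc


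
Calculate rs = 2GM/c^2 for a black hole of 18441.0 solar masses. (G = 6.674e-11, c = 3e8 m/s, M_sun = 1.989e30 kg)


M = 18441.0 * 1.989e30 kg = 3.6679149e+34 kg. rs = 2GM/c^2 = 2 * 6.674e-11 * 3.6679149e+34 / (3e8)^2 = 5.440e+07

5.440e+07 m


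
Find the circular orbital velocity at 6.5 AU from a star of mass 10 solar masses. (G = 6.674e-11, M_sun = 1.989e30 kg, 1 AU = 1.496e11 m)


v = sqrt(GM/r) = sqrt(6.674e-11 * 1.989e+31 / 9.724e+11) = 36947.7518

36947.7518 m/s


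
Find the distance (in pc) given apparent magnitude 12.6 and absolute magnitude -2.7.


d = 10^((m - M + 5)/5) = 10^((12.6 - -2.7 + 5)/5) = 11481.5362

11481.5362 pc


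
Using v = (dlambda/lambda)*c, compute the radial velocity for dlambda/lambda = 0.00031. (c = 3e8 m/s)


v = (dlambda/lambda) * c = 0.00031 * 3e8 = 93000.0

93000.0 m/s


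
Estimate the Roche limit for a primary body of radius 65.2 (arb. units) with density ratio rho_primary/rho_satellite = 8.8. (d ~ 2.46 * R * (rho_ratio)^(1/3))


d_Roche = 2.46 * 65.2 * 8.8^(1/3) = 331.1389

331.1389


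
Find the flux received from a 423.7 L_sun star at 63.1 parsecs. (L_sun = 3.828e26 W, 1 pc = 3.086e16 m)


F = L / (4*pi*d^2) = 1.622e+29 / (4*pi*(1.947e+18)^2) = 3.404e-09

3.404e-09 W/m^2


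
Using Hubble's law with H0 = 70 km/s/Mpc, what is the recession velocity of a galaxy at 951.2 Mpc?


v = H0 * d = 70 * 951.2 = 66584.0

66584.0 km/s


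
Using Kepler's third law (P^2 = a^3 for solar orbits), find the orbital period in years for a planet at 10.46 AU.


P = a^(3/2) = 10.46^1.5 = 33.8297

33.8297 years


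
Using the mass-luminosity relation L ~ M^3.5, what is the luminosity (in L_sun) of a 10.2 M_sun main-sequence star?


L/L_sun = (M/M_sun)^3.5 = 10.2^3.5 = 3389.2266

3389.2266 L_sun


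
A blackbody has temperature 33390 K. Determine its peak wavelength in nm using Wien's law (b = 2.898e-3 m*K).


lam_max = b / T = 2.898e-3 / 33390 = 8.679e-08 m = 86.7925 nm

86.7925 nm


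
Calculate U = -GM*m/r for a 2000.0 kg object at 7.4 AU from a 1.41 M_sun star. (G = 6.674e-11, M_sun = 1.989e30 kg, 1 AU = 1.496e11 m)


M = 1.41 * 1.989e30 kg = 2.80449e+30 kg; r = 7.4 AU * 1.496e11 m/AU = 1.10704e+12 m. U = -GM*m/r = -(6.674e-11 * 2.80449e+30 * 2000.0) / 1.10704e+12 = -3.381e+11

-3.381e+11 J


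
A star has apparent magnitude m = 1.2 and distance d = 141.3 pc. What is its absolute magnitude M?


M = m - 5*log10(d) + 5 = 1.2 - 5*log10(141.3) + 5 = -4.5507

-4.5507


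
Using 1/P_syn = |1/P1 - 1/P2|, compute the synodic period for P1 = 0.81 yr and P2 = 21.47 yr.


1/P_syn = |1/P1 - 1/P2| = |1/0.81 - 1/21.47| => P_syn = 0.8418

0.8418 years


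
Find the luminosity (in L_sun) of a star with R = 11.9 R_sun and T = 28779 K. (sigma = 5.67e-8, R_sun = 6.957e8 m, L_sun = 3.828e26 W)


R = 11.9 * 6.957e8 m = 8.27883e+09 m. L = 4*pi*R^2*sigma*T^4 = 4*pi*(8.27883e+09)^2 * 5.67e-8 * 28779^4 = 3.349913933e+31 W. L/L_sun = 3.349913933e+31 / 3.828e26 = 87510.8133

87510.8133 L_sun


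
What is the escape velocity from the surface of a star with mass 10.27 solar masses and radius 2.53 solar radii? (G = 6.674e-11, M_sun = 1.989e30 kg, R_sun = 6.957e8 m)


M = 10.27 * 1.989e30 kg = 2.042703e+31 kg; R = 2.53 * 6.957e8 m = 1.760121e+09 m. v_esc = sqrt(2GM/R) = sqrt(2 * 6.674e-11 * 2.042703e+31 / 1.760121e+09) = 1.245e+06

1.245e+06 m/s


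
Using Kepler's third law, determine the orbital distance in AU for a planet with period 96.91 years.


a = P^(2/3) = 96.91^(2/3) = 21.0982

21.0982 AU


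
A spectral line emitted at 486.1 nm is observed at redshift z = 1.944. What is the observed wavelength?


lam_obs = lam_emit * (1 + z) = 486.1 * (1 + 1.944) = 1431.0784

1431.0784 nm


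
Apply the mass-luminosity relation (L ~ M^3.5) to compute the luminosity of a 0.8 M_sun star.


L/L_sun = (M/M_sun)^3.5 = 0.8^3.5 = 0.4579

0.4579 L_sun


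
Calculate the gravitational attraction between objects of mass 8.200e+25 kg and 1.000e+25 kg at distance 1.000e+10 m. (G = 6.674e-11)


F = G*m1*m2/r^2 = 6.674e-11 * 8.200e+25 * 1.000e+25 / (1.000e+10)^2 = 6.674e-11 * 8.200e+50 / 1.000e+20 = 5.473e+20

5.473e+20 N


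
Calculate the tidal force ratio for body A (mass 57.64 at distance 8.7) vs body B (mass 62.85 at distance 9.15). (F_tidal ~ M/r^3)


Ratio = (M1/r1^3) / (M2/r2^3) = (57.64/8.7^3) / (62.85/9.15^3) = 1.0669

1.0669


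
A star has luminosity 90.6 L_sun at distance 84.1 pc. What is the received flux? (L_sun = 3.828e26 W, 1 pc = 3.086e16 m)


F = L / (4*pi*d^2) = 3.468e+28 / (4*pi*(2.595e+18)^2) = 4.097e-10

4.097e-10 W/m^2


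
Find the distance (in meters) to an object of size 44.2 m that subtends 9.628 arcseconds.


D = size / theta_rad, theta_rad = 9.628 * pi/(180*3600) = 4.668e-05, D = 946915.7079

946915.7079 m


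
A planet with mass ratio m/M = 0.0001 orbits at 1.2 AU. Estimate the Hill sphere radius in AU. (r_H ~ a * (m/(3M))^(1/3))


r_H = a * (m/3M)^(1/3) = 1.2 * (0.0001/3)^(1/3) = 0.0386

0.0386 AU


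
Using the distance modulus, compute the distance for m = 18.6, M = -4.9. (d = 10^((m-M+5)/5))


d = 10^((m - M + 5)/5) = 10^((18.6 - -4.9 + 5)/5) = 501187.2336

501187.2336 pc


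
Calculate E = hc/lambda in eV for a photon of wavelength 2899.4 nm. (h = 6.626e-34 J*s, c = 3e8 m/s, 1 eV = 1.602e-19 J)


E = hc/lambda = 6.626e-34 * 3e8 / 2.899e-06 = 6.856e-20 J = 0.428 eV

0.428 eV


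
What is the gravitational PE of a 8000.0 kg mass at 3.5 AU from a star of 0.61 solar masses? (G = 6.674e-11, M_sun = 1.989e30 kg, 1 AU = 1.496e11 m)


M = 0.61 * 1.989e30 kg = 1.21329e+30 kg; r = 3.5 AU * 1.496e11 m/AU = 5.236e+11 m. U = -GM*m/r = -(6.674e-11 * 1.21329e+30 * 8000.0) / 5.236e+11 = -1.237e+12

-1.237e+12 J


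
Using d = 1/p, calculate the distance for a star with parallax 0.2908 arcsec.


d = 1/p = 1/0.2908 = 3.4388

3.4388 pc


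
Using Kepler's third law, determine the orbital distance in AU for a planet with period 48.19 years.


a = P^(2/3) = 48.19^(2/3) = 13.2425

13.2425 AU


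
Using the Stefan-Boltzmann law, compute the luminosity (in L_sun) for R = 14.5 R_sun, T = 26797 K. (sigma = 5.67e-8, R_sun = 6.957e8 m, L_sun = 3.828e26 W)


R = 14.5 * 6.957e8 m = 1.008765e+10 m. L = 4*pi*R^2*sigma*T^4 = 4*pi*(1.008765e+10)^2 * 5.67e-8 * 26797^4 = 3.738674356e+31 W. L/L_sun = 3.738674356e+31 / 3.828e26 = 97666.5192

97666.5192 L_sun


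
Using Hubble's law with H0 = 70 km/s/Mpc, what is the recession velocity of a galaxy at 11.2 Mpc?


v = H0 * d = 70 * 11.2 = 784.0

784.0 km/s


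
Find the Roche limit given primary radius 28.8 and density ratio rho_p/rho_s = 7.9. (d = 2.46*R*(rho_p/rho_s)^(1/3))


d_Roche = 2.46 * 28.8 * 7.9^(1/3) = 141.1031

141.1031


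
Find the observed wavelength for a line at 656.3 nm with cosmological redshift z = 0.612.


lam_obs = lam_emit * (1 + z) = 656.3 * (1 + 0.612) = 1057.9556

1057.9556 nm


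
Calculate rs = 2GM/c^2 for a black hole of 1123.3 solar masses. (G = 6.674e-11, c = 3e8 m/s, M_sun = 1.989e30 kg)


M = 1123.3 * 1.989e30 kg = 2.2342437e+33 kg. rs = 2GM/c^2 = 2 * 6.674e-11 * 2.2342437e+33 / (3e8)^2 = 3.314e+06

3.314e+06 m


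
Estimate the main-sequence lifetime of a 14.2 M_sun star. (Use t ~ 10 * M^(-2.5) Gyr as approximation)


t = 10 * M^(-2.5) = 10 * 14.2^(-2.5) = 0.0132

0.0132 Gyr


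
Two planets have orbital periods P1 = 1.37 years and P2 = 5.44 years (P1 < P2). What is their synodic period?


1/P_syn = |1/P1 - 1/P2| = |1/1.37 - 1/5.44| => P_syn = 1.8312

1.8312 years


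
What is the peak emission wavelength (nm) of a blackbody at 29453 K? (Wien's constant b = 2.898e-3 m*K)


lam_max = b / T = 2.898e-3 / 29453 = 9.839e-08 m = 98.3941 nm

98.3941 nm


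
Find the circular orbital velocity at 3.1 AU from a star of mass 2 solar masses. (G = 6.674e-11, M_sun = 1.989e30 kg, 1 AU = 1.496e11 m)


v = sqrt(GM/r) = sqrt(6.674e-11 * 3.978e+30 / 4.638e+11) = 23926.482

23926.482 m/s


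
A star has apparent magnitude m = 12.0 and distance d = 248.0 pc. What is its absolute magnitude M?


M = m - 5*log10(d) + 5 = 12.0 - 5*log10(248.0) + 5 = 5.0277

5.0277


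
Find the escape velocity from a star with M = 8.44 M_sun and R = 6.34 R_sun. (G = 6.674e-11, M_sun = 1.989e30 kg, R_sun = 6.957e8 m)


M = 8.44 * 1.989e30 kg = 1.678716e+31 kg; R = 6.34 * 6.957e8 m = 4.410738e+09 m. v_esc = sqrt(2GM/R) = sqrt(2 * 6.674e-11 * 1.678716e+31 / 4.410738e+09) = 712756.3304

712756.3304 m/s


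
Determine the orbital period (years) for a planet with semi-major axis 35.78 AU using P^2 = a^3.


P = a^(3/2) = 35.78^1.5 = 214.023

214.023 years


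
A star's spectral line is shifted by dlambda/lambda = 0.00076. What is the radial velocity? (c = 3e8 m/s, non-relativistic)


v = (dlambda/lambda) * c = 0.00076 * 3e8 = 228000.0

228000.0 m/s


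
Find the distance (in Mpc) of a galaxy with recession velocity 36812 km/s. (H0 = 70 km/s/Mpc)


d = v / H0 = 36812 / 70 = 525.8857

525.8857 Mpc


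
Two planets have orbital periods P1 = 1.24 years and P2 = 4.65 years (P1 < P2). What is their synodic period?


1/P_syn = |1/P1 - 1/P2| = |1/1.24 - 1/4.65| => P_syn = 1.6909

1.6909 years


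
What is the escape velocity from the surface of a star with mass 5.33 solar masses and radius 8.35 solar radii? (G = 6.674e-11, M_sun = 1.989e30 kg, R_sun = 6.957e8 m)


M = 5.33 * 1.989e30 kg = 1.060137e+31 kg; R = 8.35 * 6.957e8 m = 5.809095e+09 m. v_esc = sqrt(2GM/R) = sqrt(2 * 6.674e-11 * 1.060137e+31 / 5.809095e+09) = 493554.2042

493554.2042 m/s


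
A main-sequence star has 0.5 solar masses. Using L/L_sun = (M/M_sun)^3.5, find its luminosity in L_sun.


L/L_sun = (M/M_sun)^3.5 = 0.5^3.5 = 0.0884

0.0884 L_sun


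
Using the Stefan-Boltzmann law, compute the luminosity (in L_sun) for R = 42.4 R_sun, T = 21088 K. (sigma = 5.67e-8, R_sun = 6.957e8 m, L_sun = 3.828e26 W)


R = 42.4 * 6.957e8 m = 2.949768e+10 m. L = 4*pi*R^2*sigma*T^4 = 4*pi*(2.949768e+10)^2 * 5.67e-8 * 21088^4 = 1.226055739e+32 W. L/L_sun = 1.226055739e+32 / 3.828e26 = 320286.2432

320286.2432 L_sun


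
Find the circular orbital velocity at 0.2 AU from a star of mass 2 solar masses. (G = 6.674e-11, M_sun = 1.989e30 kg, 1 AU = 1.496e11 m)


v = sqrt(GM/r) = sqrt(6.674e-11 * 3.978e+30 / 2.992e+10) = 94198.6537

94198.6537 m/s


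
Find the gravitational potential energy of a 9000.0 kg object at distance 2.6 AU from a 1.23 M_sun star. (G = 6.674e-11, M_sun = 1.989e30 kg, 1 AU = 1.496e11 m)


M = 1.23 * 1.989e30 kg = 2.44647e+30 kg; r = 2.6 AU * 1.496e11 m/AU = 3.8896e+11 m. U = -GM*m/r = -(6.674e-11 * 2.44647e+30 * 9000.0) / 3.8896e+11 = -3.778e+12

-3.778e+12 J


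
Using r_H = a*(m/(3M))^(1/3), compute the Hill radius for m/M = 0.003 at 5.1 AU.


r_H = a * (m/3M)^(1/3) = 5.1 * (0.003/3)^(1/3) = 0.51

0.51 AU


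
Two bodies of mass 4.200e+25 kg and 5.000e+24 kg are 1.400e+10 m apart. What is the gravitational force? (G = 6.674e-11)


F = G*m1*m2/r^2 = 6.674e-11 * 4.200e+25 * 5.000e+24 / (1.400e+10)^2 = 6.674e-11 * 2.100e+50 / 1.960e+20 = 7.151e+19

7.151e+19 N


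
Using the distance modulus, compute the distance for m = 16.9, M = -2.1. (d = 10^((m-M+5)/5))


d = 10^((m - M + 5)/5) = 10^((16.9 - -2.1 + 5)/5) = 63095.7344

63095.7344 pc


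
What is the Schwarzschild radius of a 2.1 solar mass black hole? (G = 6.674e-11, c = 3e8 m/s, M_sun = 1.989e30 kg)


M = 2.1 * 1.989e30 kg = 4.1769e+30 kg. rs = 2GM/c^2 = 2 * 6.674e-11 * 4.1769e+30 / (3e8)^2 = 6194.8068

6194.8068 m


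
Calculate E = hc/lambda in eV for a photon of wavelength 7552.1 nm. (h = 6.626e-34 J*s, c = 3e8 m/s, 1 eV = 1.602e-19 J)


E = hc/lambda = 6.626e-34 * 3e8 / 7.552e-06 = 2.632e-20 J = 0.1643 eV

0.1643 eV


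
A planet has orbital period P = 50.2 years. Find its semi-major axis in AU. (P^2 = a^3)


a = P^(2/3) = 50.2^(2/3) = 13.6083

13.6083 AU


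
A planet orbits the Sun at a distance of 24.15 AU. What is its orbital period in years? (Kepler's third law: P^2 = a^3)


P = a^(3/2) = 24.15^1.5 = 118.6795

118.6795 years


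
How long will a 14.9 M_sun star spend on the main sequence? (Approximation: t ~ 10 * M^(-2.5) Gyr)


t = 10 * M^(-2.5) = 10 * 14.9^(-2.5) = 0.0117

0.0117 Gyr


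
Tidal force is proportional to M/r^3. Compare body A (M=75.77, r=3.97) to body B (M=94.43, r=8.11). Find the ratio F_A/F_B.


Ratio = (M1/r1^3) / (M2/r2^3) = (75.77/3.97^3) / (94.43/8.11^3) = 6.8404

6.8404


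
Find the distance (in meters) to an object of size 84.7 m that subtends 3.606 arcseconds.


D = size / theta_rad, theta_rad = 3.606 * pi/(180*3600) = 1.748e-05, D = 4.845e+06

4.845e+06 m


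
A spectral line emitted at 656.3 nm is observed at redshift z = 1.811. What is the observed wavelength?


lam_obs = lam_emit * (1 + z) = 656.3 * (1 + 1.811) = 1844.8593

1844.8593 nm


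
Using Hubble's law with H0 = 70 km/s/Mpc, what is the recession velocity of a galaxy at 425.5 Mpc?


v = H0 * d = 70 * 425.5 = 29785.0

29785.0 km/s


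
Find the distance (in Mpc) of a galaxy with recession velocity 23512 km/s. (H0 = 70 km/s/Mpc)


d = v / H0 = 23512 / 70 = 335.8857

335.8857 Mpc


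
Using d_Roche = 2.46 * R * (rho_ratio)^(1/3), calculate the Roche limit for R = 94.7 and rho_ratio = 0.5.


d_Roche = 2.46 * 94.7 * 0.5^(1/3) = 184.9021

184.9021


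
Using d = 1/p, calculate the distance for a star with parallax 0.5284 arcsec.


d = 1/p = 1/0.5284 = 1.8925

1.8925 pc


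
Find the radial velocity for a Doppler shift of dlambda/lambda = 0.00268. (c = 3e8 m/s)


v = (dlambda/lambda) * c = 0.00268 * 3e8 = 804000.0

804000.0 m/s


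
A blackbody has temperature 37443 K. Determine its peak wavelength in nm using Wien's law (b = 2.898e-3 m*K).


lam_max = b / T = 2.898e-3 / 37443 = 7.740e-08 m = 77.3976 nm

77.3976 nm


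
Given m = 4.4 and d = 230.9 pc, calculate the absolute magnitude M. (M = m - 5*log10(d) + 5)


M = m - 5*log10(d) + 5 = 4.4 - 5*log10(230.9) + 5 = -2.4171

-2.4171


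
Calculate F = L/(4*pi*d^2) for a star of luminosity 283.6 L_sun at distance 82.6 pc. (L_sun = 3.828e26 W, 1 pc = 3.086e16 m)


F = L / (4*pi*d^2) = 1.086e+29 / (4*pi*(2.549e+18)^2) = 1.330e-09

1.330e-09 W/m^2


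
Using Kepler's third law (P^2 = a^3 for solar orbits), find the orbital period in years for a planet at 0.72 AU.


P = a^(3/2) = 0.72^1.5 = 0.6109

0.6109 years


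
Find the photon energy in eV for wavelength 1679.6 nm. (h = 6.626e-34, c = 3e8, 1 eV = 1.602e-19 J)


E = hc/lambda = 6.626e-34 * 3e8 / 1.680e-06 = 1.183e-19 J = 0.7388 eV

0.7388 eV


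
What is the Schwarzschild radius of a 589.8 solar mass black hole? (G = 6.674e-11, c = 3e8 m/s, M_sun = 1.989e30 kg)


M = 589.8 * 1.989e30 kg = 1.1731122e+33 kg. rs = 2GM/c^2 = 2 * 6.674e-11 * 1.1731122e+33 / (3e8)^2 = 1.740e+06

1.740e+06 m


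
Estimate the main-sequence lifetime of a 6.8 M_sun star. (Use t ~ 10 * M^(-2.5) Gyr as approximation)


t = 10 * M^(-2.5) = 10 * 6.8^(-2.5) = 0.0829

0.0829 Gyr


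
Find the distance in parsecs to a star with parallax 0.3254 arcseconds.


d = 1/p = 1/0.3254 = 3.0731

3.0731 pc


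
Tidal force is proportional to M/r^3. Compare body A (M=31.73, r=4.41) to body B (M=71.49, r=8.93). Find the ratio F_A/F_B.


Ratio = (M1/r1^3) / (M2/r2^3) = (31.73/4.41^3) / (71.49/8.93^3) = 3.6852

3.6852


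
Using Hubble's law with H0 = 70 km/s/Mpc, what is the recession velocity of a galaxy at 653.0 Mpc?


v = H0 * d = 70 * 653.0 = 45710.0

45710.0 km/s


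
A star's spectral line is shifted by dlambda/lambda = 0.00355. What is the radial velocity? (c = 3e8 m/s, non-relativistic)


v = (dlambda/lambda) * c = 0.00355 * 3e8 = 1.065e+06

1.065e+06 m/s


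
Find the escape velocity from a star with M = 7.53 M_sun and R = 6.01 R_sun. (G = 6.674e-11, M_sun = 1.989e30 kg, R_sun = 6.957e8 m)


M = 7.53 * 1.989e30 kg = 1.497717e+31 kg; R = 6.01 * 6.957e8 m = 4.181157e+09 m. v_esc = sqrt(2GM/R) = sqrt(2 * 6.674e-11 * 1.497717e+31 / 4.181157e+09) = 691472.2264

691472.2264 m/s


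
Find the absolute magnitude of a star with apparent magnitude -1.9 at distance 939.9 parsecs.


M = m - 5*log10(d) + 5 = -1.9 - 5*log10(939.9) + 5 = -11.7654

-11.7654


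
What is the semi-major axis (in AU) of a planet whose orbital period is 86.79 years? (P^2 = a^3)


a = P^(2/3) = 86.79^(2/3) = 19.6026

19.6026 AU


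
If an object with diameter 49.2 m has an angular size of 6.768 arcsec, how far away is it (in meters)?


D = size / theta_rad, theta_rad = 6.768 * pi/(180*3600) = 3.281e-05, D = 1.499e+06

1.499e+06 m


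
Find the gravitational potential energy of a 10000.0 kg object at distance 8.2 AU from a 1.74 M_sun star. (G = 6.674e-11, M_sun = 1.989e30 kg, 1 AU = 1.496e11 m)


M = 1.74 * 1.989e30 kg = 3.46086e+30 kg; r = 8.2 AU * 1.496e11 m/AU = 1.22672e+12 m. U = -GM*m/r = -(6.674e-11 * 3.46086e+30 * 10000.0) / 1.22672e+12 = -1.883e+12

-1.883e+12 J


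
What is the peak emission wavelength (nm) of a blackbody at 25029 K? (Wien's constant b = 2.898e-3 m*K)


lam_max = b / T = 2.898e-3 / 25029 = 1.158e-07 m = 115.7857 nm

115.7857 nm


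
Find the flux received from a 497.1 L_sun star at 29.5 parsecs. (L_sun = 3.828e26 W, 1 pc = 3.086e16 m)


F = L / (4*pi*d^2) = 1.903e+29 / (4*pi*(9.104e+17)^2) = 1.827e-08

1.827e-08 W/m^2


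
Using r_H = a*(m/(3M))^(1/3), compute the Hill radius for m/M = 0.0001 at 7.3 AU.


r_H = a * (m/3M)^(1/3) = 7.3 * (0.0001/3)^(1/3) = 0.2349

0.2349 AU


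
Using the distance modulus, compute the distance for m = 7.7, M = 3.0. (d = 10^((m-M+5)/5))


d = 10^((m - M + 5)/5) = 10^((7.7 - 3.0 + 5)/5) = 87.0964

87.0964 pc


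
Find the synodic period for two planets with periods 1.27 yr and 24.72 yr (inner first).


1/P_syn = |1/P1 - 1/P2| = |1/1.27 - 1/24.72| => P_syn = 1.3388

1.3388 years


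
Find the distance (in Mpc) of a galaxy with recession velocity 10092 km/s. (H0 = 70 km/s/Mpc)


d = v / H0 = 10092 / 70 = 144.1714

144.1714 Mpc


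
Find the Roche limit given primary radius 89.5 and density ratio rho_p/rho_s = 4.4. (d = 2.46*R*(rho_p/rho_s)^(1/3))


d_Roche = 2.46 * 89.5 * 4.4^(1/3) = 360.7799

360.7799


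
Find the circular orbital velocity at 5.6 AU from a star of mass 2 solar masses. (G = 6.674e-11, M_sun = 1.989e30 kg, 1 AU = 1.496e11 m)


v = sqrt(GM/r) = sqrt(6.674e-11 * 3.978e+30 / 8.378e+11) = 17801.8723

17801.8723 m/s


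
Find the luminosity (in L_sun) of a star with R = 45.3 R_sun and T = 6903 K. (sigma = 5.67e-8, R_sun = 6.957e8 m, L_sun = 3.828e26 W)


R = 45.3 * 6.957e8 m = 3.151521e+10 m. L = 4*pi*R^2*sigma*T^4 = 4*pi*(3.151521e+10)^2 * 5.67e-8 * 6903^4 = 1.606885113e+30 W. L/L_sun = 1.606885113e+30 / 3.828e26 = 4197.7145

4197.7145 L_sun


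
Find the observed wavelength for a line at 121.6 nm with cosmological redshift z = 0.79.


lam_obs = lam_emit * (1 + z) = 121.6 * (1 + 0.79) = 217.664

217.664 nm


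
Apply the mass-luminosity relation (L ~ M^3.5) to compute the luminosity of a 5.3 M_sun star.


L/L_sun = (M/M_sun)^3.5 = 5.3^3.5 = 342.7406

342.7406 L_sun


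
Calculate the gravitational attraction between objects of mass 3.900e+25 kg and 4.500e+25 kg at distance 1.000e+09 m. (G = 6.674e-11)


F = G*m1*m2/r^2 = 6.674e-11 * 3.900e+25 * 4.500e+25 / (1.000e+09)^2 = 6.674e-11 * 1.755e+51 / 1.000e+18 = 1.171e+23

1.171e+23 N


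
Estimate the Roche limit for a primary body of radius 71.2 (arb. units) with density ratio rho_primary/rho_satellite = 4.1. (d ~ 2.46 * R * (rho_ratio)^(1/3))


d_Roche = 2.46 * 71.2 * 4.1^(1/3) = 280.3344

280.3344


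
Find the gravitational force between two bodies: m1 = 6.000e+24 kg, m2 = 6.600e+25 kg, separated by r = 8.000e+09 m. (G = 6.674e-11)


F = G*m1*m2/r^2 = 6.674e-11 * 6.000e+24 * 6.600e+25 / (8.000e+09)^2 = 6.674e-11 * 3.960e+50 / 6.400e+19 = 4.130e+20

4.130e+20 N


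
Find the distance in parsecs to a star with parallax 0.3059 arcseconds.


d = 1/p = 1/0.3059 = 3.269

3.269 pc


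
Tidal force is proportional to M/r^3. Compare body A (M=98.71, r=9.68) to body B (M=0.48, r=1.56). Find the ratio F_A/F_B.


Ratio = (M1/r1^3) / (M2/r2^3) = (98.71/9.68^3) / (0.48/1.56^3) = 0.8607

0.8607


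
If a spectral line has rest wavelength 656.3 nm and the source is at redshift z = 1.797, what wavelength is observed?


lam_obs = lam_emit * (1 + z) = 656.3 * (1 + 1.797) = 1835.6711

1835.6711 nm


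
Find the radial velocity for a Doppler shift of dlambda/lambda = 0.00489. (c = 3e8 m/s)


v = (dlambda/lambda) * c = 0.00489 * 3e8 = 1.467e+06

1.467e+06 m/s


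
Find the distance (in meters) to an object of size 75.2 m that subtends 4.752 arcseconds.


D = size / theta_rad, theta_rad = 4.752 * pi/(180*3600) = 2.304e-05, D = 3.264e+06

3.264e+06 m


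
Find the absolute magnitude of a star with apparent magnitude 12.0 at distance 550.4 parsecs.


M = m - 5*log10(d) + 5 = 12.0 - 5*log10(550.4) + 5 = 3.2966

3.2966


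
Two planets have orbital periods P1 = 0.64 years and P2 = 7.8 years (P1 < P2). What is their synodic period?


1/P_syn = |1/P1 - 1/P2| = |1/0.64 - 1/7.8| => P_syn = 0.6972

0.6972 years


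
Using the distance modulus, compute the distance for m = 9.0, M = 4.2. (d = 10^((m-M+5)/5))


d = 10^((m - M + 5)/5) = 10^((9.0 - 4.2 + 5)/5) = 91.2011

91.2011 pc


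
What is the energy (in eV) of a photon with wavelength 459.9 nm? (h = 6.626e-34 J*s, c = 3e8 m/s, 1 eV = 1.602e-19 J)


E = hc/lambda = 6.626e-34 * 3e8 / 4.599e-07 = 4.322e-19 J = 2.698 eV

2.698 eV


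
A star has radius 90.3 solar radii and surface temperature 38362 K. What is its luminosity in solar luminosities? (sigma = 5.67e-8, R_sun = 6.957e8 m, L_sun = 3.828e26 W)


R = 90.3 * 6.957e8 m = 6.282171e+10 m. L = 4*pi*R^2*sigma*T^4 = 4*pi*(6.282171e+10)^2 * 5.67e-8 * 38362^4 = 6.090001425e+33 W. L/L_sun = 6.090001425e+33 / 3.828e26 = 1.591e+07

1.591e+07 L_sun


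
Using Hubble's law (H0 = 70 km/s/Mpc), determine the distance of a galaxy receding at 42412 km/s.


d = v / H0 = 42412 / 70 = 605.8857

605.8857 Mpc


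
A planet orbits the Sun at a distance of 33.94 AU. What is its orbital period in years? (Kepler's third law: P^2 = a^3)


P = a^(3/2) = 33.94^1.5 = 197.7278

197.7278 years
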